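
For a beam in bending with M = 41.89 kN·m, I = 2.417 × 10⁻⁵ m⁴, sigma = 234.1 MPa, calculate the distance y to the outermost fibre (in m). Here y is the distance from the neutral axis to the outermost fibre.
Model: a beam in bending, so sigma = (M·y) / I.
Solve for y: y = (sigma·I) / M.
Convert to SI units:
  M = 41.89 kN·m = 41890 N·m
  sigma = 234.1 MPa = 2.341 × 10⁸ Pa
Substitute:
  y = ((2.341 × 10⁸) × (2.417 × 10⁻⁵)) / 41890
  y = 0.1351 m
Final answer: y = 0.1351 m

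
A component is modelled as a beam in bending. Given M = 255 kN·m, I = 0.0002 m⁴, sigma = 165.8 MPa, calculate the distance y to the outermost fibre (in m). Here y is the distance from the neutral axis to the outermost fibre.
Model: a beam in bending, so sigma = (M·y) / I.
Solve for y: y = (sigma·I) / M.
Convert to SI units:
  M = 255 kN·m = 255000 N·m
  sigma = 165.8 MPa = 1.658 × 10⁸ Pa
Substitute:
  y = ((1.658 × 10⁸) × 0.0002) / 255000
  y = 0.13 m
Final answer: y = 0.13 m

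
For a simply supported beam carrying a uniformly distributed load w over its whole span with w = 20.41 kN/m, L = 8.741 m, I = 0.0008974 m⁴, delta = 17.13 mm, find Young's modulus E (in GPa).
Model: a simply supported beam carrying a uniformly distributed load w over its whole span, so delta = (5·w·L^4) / (384·E·I).
Solve for E: E = (5·w·L^4) / (384·delta·I).
Convert to SI units:
  w = 20.41 kN/m = 20410 N/m
  delta = 17.13 mm = 0.01713 m
Substitute:
  E = (5 × 20410 × 8.741^4) / (384 × 0.01713 × 0.0008974)
  E = 1.009 × 10¹¹ Pa
Convert: E = 1.009 × 10¹¹ Pa = 100.9 GPa
Final answer: E = 100.9 GPa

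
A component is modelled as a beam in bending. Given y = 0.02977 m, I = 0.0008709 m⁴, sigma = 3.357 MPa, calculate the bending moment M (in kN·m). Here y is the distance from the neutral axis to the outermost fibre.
Model: a beam in bending, so sigma = (M·y) / I.
Solve for M: M = (sigma·I) / y.
Convert to SI units:
  sigma = 3.357 MPa = 3.357 × 10⁶ Pa
Substitute:
  M = ((3.357 × 10⁶) × 0.0008709) / 0.02977
  M = 98210 N·m
Convert: M = 98210 N·m = 98.21 kN·m
Final answer: M = 98.21 kN·m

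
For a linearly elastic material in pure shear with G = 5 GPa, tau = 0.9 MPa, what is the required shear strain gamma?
Model: a linearly elastic material in pure shear, so tau = G·gamma.
Solve for gamma: gamma = tau / G.
Convert to SI units:
  G = 5 GPa = 5 × 10⁹ Pa
  tau = 0.9 MPa = 900000 Pa
Substitute:
  gamma = 900000 / (5 × 10⁹)
  gamma = 0.00018
Final answer: gamma = 0.00018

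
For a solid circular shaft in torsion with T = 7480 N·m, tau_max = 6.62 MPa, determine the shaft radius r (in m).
Model: a solid circular shaft in torsion, so tau_max = (2·T) / (π·r^3).
Solve for r: r = ((2·T) / (π·tau_max))^(1/3).
Convert to SI units:
  tau_max = 6.62 MPa = 6.62 × 10⁶ Pa
Substitute:
  r = ((2 × 7480) / (π × (6.62 × 10⁶)))^(1/3)
  r = 0.0896 m
Final answer: r = 0.0896 m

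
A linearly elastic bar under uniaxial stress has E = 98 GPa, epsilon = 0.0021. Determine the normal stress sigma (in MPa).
Model: a linearly elastic bar under uniaxial stress, so sigma = E·epsilon.
Convert to SI units:
  E = 98 GPa = 9.8 × 10¹⁰ Pa
Substitute:
  sigma = (9.8 × 10¹⁰) × 0.0021
  sigma = 2.058 × 10⁸ Pa
Convert: sigma = 2.058 × 10⁸ Pa = 205.8 MPa
Final answer: sigma = 205.8 MPa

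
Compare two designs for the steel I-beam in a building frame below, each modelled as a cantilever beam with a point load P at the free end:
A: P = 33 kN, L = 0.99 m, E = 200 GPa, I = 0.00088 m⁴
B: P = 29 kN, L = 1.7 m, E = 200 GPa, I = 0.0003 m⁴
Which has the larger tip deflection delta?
Model: a cantilever beam with a point load P at the free end, so delta = (P·L^3) / (3·E·I) (SI units).
  A: delta = (33000 × 0.99^3) / (3 × (2 × 10¹¹) × 0.00088) = 6.064 × 10⁻⁵ m = 0.06064 mm
  B: delta = (29000 × 1.7^3) / (3 × (2 × 10¹¹) × 0.0003) = 0.0007915 m = 0.7915 mm
0.7915 mm > 0.06064 mm, so B is larger.
Final answer: B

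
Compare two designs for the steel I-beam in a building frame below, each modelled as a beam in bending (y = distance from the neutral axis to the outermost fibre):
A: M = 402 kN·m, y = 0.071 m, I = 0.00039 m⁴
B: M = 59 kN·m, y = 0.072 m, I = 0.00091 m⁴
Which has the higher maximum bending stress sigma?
Model: a beam in bending (y = distance from the neutral axis to the outermost fibre), so sigma = (M·y) / I (SI units).
  A: sigma = (402000 × 0.071) / 0.00039 = 7.318 × 10⁷ Pa = 73.18 MPa
  B: sigma = (59000 × 0.072) / 0.00091 = 4.668 × 10⁶ Pa = 4.668 MPa
73.18 MPa > 4.668 MPa, so A is larger.
Final answer: A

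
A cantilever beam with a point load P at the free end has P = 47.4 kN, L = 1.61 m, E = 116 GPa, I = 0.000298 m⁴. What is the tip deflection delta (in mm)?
Model: a cantilever beam with a point load P at the free end, so delta = (P·L^3) / (3·E·I).
Convert to SI units:
  P = 47.4 kN = 47400 N
  E = 116 GPa = 1.16 × 10¹¹ Pa
Substitute:
  delta = (47400 × 1.61^3) / (3 × (1.16 × 10¹¹) × 0.000298)
  delta = 0.001907 m
Convert: delta = 0.001907 m = 1.907 mm
Final answer: delta = 1.907 mm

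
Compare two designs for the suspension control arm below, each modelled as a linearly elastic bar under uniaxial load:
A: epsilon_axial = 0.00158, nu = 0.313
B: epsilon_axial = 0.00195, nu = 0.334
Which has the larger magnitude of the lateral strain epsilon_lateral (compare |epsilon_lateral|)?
Model: a linearly elastic bar under uniaxial load, so epsilon_lateral = -nu·epsilon_axial (SI units).
  A: epsilon_lateral = -(0.313 × 0.00158) = -0.0004945
  B: epsilon_lateral = -(0.334 × 0.00195) = -0.0006513
|epsilon_lateral|: A = 0.0004945, B = 0.0006513, so B is larger in magnitude.
Final answer: B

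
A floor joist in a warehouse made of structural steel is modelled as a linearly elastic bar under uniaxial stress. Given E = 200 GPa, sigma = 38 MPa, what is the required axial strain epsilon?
Model: a linearly elastic bar under uniaxial stress, so sigma = E·epsilon.
Solve for epsilon: epsilon = sigma / E.
Convert to SI units:
  E = 200 GPa = 2 × 10¹¹ Pa
  sigma = 38 MPa = 3.8 × 10⁷ Pa
Substitute:
  epsilon = (3.8 × 10⁷) / (2 × 10¹¹)
  epsilon = 0.00019
Final answer: epsilon = 0.00019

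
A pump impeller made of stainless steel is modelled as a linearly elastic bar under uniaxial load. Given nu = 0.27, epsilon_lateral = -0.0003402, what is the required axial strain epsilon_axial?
Model: a linearly elastic bar under uniaxial load, so epsilon_lateral = -nu·epsilon_axial.
Solve for epsilon_axial: epsilon_axial = -epsilon_lateral / nu.
Substitute:
  epsilon_axial = -(-0.0003402) / 0.27
  epsilon_axial = 0.00126
Final answer: epsilon_axial = 0.00126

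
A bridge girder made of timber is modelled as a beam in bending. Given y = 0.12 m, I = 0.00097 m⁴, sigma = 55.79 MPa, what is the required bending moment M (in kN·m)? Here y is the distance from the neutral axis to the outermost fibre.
Model: a beam in bending, so sigma = (M·y) / I.
Solve for M: M = (sigma·I) / y.
Convert to SI units:
  sigma = 55.79 MPa = 5.579 × 10⁷ Pa
Substitute:
  M = ((5.579 × 10⁷) × 0.00097) / 0.12
  M = 451000 N·m
Convert: M = 451000 N·m = 451 kN·m
Final answer: M = 451 kN·m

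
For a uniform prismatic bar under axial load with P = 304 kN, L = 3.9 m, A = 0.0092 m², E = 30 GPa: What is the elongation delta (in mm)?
Model: a uniform prismatic bar under axial load, so delta = (P·L) / (A·E).
Convert to SI units:
  P = 304 kN = 304000 N
  E = 30 GPa = 3 × 10¹⁰ Pa
Substitute:
  delta = (304000 × 3.9) / (0.0092 × (3 × 10¹⁰))
  delta = 0.004296 m
Convert: delta = 0.004296 m = 4.296 mm
Final answer: delta = 4.296 mm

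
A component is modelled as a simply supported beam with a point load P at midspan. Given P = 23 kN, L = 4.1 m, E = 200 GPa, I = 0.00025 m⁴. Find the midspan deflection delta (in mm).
Model: a simply supported beam with a point load P at midspan, so delta = (P·L^3) / (48·E·I).
Convert to SI units:
  P = 23 kN = 23000 N
  E = 200 GPa = 2 × 10¹¹ Pa
Substitute:
  delta = (23000 × 4.1^3) / (48 × (2 × 10¹¹) × 0.00025)
  delta = 0.0006605 m
Convert: delta = 0.0006605 m = 0.6605 mm
Final answer: delta = 0.6605 mm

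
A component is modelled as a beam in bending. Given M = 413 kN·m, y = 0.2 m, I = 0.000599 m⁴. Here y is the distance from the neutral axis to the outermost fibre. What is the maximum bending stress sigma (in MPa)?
Model: a beam in bending, so sigma = (M·y) / I.
Convert to SI units:
  M = 413 kN·m = 413000 N·m
Substitute:
  sigma = (413000 × 0.2) / 0.000599
  sigma = 1.379 × 10⁸ Pa
Convert: sigma = 1.379 × 10⁸ Pa = 137.9 MPa
Final answer: sigma = 137.9 MPa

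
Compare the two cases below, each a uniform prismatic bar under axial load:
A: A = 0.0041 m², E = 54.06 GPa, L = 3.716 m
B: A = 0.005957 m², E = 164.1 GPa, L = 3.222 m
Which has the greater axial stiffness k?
Model: a uniform prismatic bar under axial load, so k = (A·E) / L (SI units).
  A: k = (0.0041 × (5.406 × 10¹⁰)) / 3.716 = 5.965 × 10⁷ N/m = 59.65 MN/m
  B: k = (0.005957 × (1.641 × 10¹¹)) / 3.222 = 3.034 × 10⁸ N/m = 303.4 MN/m
303.4 MN/m > 59.65 MN/m, so B is larger.
Final answer: B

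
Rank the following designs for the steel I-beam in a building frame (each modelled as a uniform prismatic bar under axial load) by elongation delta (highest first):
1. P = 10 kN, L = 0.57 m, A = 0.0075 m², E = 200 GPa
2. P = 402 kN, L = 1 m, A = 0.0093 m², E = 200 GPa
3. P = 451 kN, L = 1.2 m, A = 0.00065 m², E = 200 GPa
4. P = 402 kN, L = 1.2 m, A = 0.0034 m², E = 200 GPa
Model: a uniform prismatic bar under axial load, so delta = (P·L) / (A·E) (SI units).
  Case 1: delta = (10000 × 0.57) / (0.0075 × (2 × 10¹¹)) = 3.8 × 10⁻⁶ m = 0.0038 mm
  Case 2: delta = (402000 × 1) / (0.0093 × (2 × 10¹¹)) = 0.0002161 m = 0.2161 mm
  Case 3: delta = (451000 × 1.2) / (0.00065 × (2 × 10¹¹)) = 0.004163 m = 4.163 mm
  Case 4: delta = (402000 × 1.2) / (0.0034 × (2 × 10¹¹)) = 0.0007094 m = 0.7094 mm
Ordering: 4.163 mm (case 3) > 0.7094 mm (case 4) > 0.2161 mm (case 2) > 0.0038 mm (case 1)
Final answer: 3, 4, 2, 1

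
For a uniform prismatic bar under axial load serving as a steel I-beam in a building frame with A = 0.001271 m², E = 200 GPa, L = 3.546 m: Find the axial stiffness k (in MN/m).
Model: a uniform prismatic bar under axial load, so k = (A·E) / L.
Convert to SI units:
  E = 200 GPa = 2 × 10¹¹ Pa
Substitute:
  k = (0.001271 × (2 × 10¹¹)) / 3.546
  k = 7.169 × 10⁷ N/m
Convert: k = 7.169 × 10⁷ N/m = 71.69 MN/m
Final answer: k = 71.69 MN/m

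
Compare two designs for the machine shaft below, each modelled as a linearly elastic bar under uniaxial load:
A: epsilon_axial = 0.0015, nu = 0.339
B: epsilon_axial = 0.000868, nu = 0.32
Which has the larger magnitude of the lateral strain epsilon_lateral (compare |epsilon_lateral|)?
Model: a linearly elastic bar under uniaxial load, so epsilon_lateral = -nu·epsilon_axial (SI units).
  A: epsilon_lateral = -(0.339 × 0.0015) = -0.0005085
  B: epsilon_lateral = -(0.32 × 0.000868) = -0.0002778
|epsilon_lateral|: A = 0.0005085, B = 0.0002778, so A is larger in magnitude.
Final answer: A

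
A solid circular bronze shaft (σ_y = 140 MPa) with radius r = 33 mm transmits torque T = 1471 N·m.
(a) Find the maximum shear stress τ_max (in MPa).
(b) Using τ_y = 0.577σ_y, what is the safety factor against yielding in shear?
(a) For a solid circular shaft, τ_max = T·r/J with J = π·r^4/2, i.e. τ_max = 2·T / (π·r^3). Convert r = 33 mm = 0.033 m.
  τ_max = (2 × 1471) / (π × 0.033^3) = 2.606 × 10⁷ Pa = 26.06 MPa
(b) τ_y = 0.577 × 140 = 80.78 MPa
  SF = τ_y/τ_max = 80.78 / 26.06 = 3.1
Final answer: (a) τ_max = 26.06 MPa, (b) SF = 3.1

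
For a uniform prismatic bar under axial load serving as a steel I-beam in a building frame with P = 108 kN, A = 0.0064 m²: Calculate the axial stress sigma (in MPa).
Model: a uniform prismatic bar under axial load, so sigma = P / A.
Convert to SI units:
  P = 108 kN = 108000 N
Substitute:
  sigma = 108000 / 0.0064
  sigma = 1.688 × 10⁷ Pa
Convert: sigma = 1.688 × 10⁷ Pa = 16.88 MPa
Final answer: sigma = 16.88 MPa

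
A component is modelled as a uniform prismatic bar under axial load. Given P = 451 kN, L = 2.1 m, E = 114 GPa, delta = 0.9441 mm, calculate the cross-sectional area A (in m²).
Model: a uniform prismatic bar under axial load, so delta = (P·L) / (A·E).
Solve for A: A = (P·L) / (delta·E).
Convert to SI units:
  P = 451 kN = 451000 N
  E = 114 GPa = 1.14 × 10¹¹ Pa
  delta = 0.9441 mm = 0.0009441 m
Substitute:
  A = (451000 × 2.1) / (0.0009441 × (1.14 × 10¹¹))
  A = 0.0088 m²
Final answer: A = 0.0088 m²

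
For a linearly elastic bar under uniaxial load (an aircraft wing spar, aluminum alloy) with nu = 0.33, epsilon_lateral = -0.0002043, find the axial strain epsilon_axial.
Model: a linearly elastic bar under uniaxial load, so epsilon_lateral = -nu·epsilon_axial.
Solve for epsilon_axial: epsilon_axial = -epsilon_lateral / nu.
Substitute:
  epsilon_axial = -(-0.0002043) / 0.33
  epsilon_axial = 0.0006191
Final answer: epsilon_axial = 0.0006191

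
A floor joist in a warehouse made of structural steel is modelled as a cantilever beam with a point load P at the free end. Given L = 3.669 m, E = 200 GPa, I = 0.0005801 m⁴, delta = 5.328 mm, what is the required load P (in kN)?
Model: a cantilever beam with a point load P at the free end, so delta = (P·L^3) / (3·E·I).
Solve for P: P = (3·delta·E·I) / L^3.
Convert to SI units:
  E = 200 GPa = 2 × 10¹¹ Pa
  delta = 5.328 mm = 0.005328 m
Substitute:
  P = (3 × 0.005328 × (2 × 10¹¹) × 0.0005801) / 3.669^3
  P = 37550 N
Convert: P = 37550 N = 37.55 kN
Final answer: P = 37.55 kN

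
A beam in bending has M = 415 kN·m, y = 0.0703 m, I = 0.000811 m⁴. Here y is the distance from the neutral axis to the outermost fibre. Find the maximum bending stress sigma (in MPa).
Model: a beam in bending, so sigma = (M·y) / I.
Convert to SI units:
  M = 415 kN·m = 415000 N·m
Substitute:
  sigma = (415000 × 0.0703) / 0.000811
  sigma = 3.597 × 10⁷ Pa
Convert: sigma = 3.597 × 10⁷ Pa = 35.97 MPa
Final answer: sigma = 35.97 MPa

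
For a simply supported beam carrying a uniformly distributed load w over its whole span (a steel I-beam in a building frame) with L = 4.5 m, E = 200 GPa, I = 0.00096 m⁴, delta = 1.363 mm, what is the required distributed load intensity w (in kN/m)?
Model: a simply supported beam carrying a uniformly distributed load w over its whole span, so delta = (5·w·L^4) / (384·E·I).
Solve for w: w = (384·delta·E·I) / (5·L^4).
Convert to SI units:
  E = 200 GPa = 2 × 10¹¹ Pa
  delta = 1.363 mm = 0.001363 m
Substitute:
  w = (384 × 0.001363 × (2 × 10¹¹) × 0.00096) / (5 × 4.5^4)
  w = 49010 N/m
Convert: w = 49010 N/m = 49.01 kN/m
Final answer: w = 49.01 kN/m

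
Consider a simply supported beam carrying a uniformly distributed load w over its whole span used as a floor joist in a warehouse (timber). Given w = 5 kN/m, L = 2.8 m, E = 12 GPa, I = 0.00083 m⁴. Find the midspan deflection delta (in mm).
Model: a simply supported beam carrying a uniformly distributed load w over its whole span, so delta = (5·w·L^4) / (384·E·I).
Convert to SI units:
  w = 5 kN/m = 5000 N/m
  E = 12 GPa = 1.2 × 10¹⁰ Pa
Substitute:
  delta = (5 × 5000 × 2.8^4) / (384 × (1.2 × 10¹⁰) × 0.00083)
  delta = 0.0004018 m
Convert: delta = 0.0004018 m = 0.4018 mm
Final answer: delta = 0.4018 mm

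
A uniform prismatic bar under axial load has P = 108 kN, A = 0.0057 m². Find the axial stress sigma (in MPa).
Model: a uniform prismatic bar under axial load, so sigma = P / A.
Convert to SI units:
  P = 108 kN = 108000 N
Substitute:
  sigma = 108000 / 0.0057
  sigma = 1.895 × 10⁷ Pa
Convert: sigma = 1.895 × 10⁷ Pa = 18.95 MPa
Final answer: sigma = 18.95 MPa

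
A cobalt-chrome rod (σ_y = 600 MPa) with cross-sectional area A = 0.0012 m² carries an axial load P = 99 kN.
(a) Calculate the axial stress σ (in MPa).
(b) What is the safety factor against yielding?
(a) Axial stress σ = P/A. Convert P = 99 kN = 99000 N.
  σ = 99000 / 0.0012 = 8.25 × 10⁷ Pa = 82.5 MPa
(b) Safety factor SF = σ_y/σ = 600 / 82.5 = 7.273
Final answer: (a) σ = 82.5 MPa, (b) SF = 7.273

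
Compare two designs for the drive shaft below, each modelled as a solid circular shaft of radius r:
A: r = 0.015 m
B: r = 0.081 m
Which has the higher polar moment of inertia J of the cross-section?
Model: a solid circular shaft of radius r, so J = (π·r^4) / 2 (SI units).
  A: J = (π × 0.015^4) / 2 = 7.952 × 10⁻⁸ m⁴
  B: J = (π × 0.081^4) / 2 = 6.762 × 10⁻⁵ m⁴
6.762 × 10⁻⁵ m⁴ > 7.952 × 10⁻⁸ m⁴, so B is larger.
Final answer: B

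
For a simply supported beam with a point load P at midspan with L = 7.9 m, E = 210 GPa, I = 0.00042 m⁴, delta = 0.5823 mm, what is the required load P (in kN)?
Model: a simply supported beam with a point load P at midspan, so delta = (P·L^3) / (48·E·I).
Solve for P: P = (48·delta·E·I) / L^3.
Convert to SI units:
  E = 210 GPa = 2.1 × 10¹¹ Pa
  delta = 0.5823 mm = 0.0005823 m
Substitute:
  P = (48 × 0.0005823 × (2.1 × 10¹¹) × 0.00042) / 7.9^3
  P = 5000 N
Convert: P = 5000 N = 5 kN
Final answer: P = 5 kN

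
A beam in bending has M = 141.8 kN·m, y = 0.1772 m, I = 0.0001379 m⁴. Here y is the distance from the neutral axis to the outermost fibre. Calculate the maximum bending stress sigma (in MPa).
Model: a beam in bending, so sigma = (M·y) / I.
Convert to SI units:
  M = 141.8 kN·m = 141800 N·m
Substitute:
  sigma = (141800 × 0.1772) / 0.0001379
  sigma = 1.822 × 10⁸ Pa
Convert: sigma = 1.822 × 10⁸ Pa = 182.2 MPa
Final answer: sigma = 182.2 MPa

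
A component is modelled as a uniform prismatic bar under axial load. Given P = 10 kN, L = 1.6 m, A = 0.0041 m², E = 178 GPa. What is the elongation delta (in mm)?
Model: a uniform prismatic bar under axial load, so delta = (P·L) / (A·E).
Convert to SI units:
  P = 10 kN = 10000 N
  E = 178 GPa = 1.78 × 10¹¹ Pa
Substitute:
  delta = (10000 × 1.6) / (0.0041 × (1.78 × 10¹¹))
  delta = 2.192 × 10⁻⁵ m
Convert: delta = 2.192 × 10⁻⁵ m = 0.02192 mm
Final answer: delta = 0.02192 mm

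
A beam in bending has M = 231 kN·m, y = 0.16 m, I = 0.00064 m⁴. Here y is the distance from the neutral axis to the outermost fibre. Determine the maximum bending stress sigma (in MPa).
Model: a beam in bending, so sigma = (M·y) / I.
Convert to SI units:
  M = 231 kN·m = 231000 N·m
Substitute:
  sigma = (231000 × 0.16) / 0.00064
  sigma = 5.775 × 10⁷ Pa
Convert: sigma = 5.775 × 10⁷ Pa = 57.75 MPa
Final answer: sigma = 57.75 MPa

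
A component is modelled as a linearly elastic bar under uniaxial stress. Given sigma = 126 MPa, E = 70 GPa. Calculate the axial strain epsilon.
Model: a linearly elastic bar under uniaxial stress, so epsilon = sigma / E.
Convert to SI units:
  sigma = 126 MPa = 1.26 × 10⁸ Pa
  E = 70 GPa = 7 × 10¹⁰ Pa
Substitute:
  epsilon = (1.26 × 10⁸) / (7 × 10¹⁰)
  epsilon = 0.0018
Final answer: epsilon = 0.0018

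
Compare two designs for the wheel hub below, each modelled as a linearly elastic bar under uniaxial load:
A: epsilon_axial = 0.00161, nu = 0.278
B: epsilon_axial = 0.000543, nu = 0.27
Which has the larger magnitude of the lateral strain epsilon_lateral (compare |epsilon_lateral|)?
Model: a linearly elastic bar under uniaxial load, so epsilon_lateral = -nu·epsilon_axial (SI units).
  A: epsilon_lateral = -(0.278 × 0.00161) = -0.0004476
  B: epsilon_lateral = -(0.27 × 0.000543) = -0.0001466
|epsilon_lateral|: A = 0.0004476, B = 0.0001466, so A is larger in magnitude.
Final answer: A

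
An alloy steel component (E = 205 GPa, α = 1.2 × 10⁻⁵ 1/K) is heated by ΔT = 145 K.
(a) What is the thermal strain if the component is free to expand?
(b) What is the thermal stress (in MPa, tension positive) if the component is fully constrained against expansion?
(a) Free thermal strain ε_th = α·ΔT = (1.2 × 10⁻⁵) × 145 = 0.00174
(b) Fully constrained, the expansion is suppressed, so σ = -E·α·ΔT. Convert E = 205 GPa = 2.05 × 10¹¹ Pa.
  σ = -(2.05 × 10¹¹) × (1.2 × 10⁻⁵) × 145 = -3.567 × 10⁸ Pa = -356.7 MPa (compressive)
Final answer: (a) ε_th = 0.00174, (b) σ = -356.7 MPa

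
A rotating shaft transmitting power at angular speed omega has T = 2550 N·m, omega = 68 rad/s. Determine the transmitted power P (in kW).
Model: a rotating shaft transmitting power at angular speed omega, so P = T·omega.
Substitute:
  P = 2550 × 68
  P = 173400 W
Convert: P = 173400 W = 173.4 kW
Final answer: P = 173.4 kW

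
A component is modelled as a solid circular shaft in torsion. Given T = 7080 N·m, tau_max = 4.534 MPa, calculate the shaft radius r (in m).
Model: a solid circular shaft in torsion, so tau_max = (2·T) / (π·r^3).
Solve for r: r = ((2·T) / (π·tau_max))^(1/3).
Convert to SI units:
  tau_max = 4.534 MPa = 4.534 × 10⁶ Pa
Substitute:
  r = ((2 × 7080) / (π × (4.534 × 10⁶)))^(1/3)
  r = 0.0998 m
Final answer: r = 0.0998 m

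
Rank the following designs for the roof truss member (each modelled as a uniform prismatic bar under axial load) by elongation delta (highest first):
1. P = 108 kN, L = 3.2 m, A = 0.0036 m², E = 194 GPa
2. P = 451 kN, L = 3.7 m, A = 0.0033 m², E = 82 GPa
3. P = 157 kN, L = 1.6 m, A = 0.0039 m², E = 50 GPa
Model: a uniform prismatic bar under axial load, so delta = (P·L) / (A·E) (SI units).
  Case 1: delta = (108000 × 3.2) / (0.0036 × (1.94 × 10¹¹)) = 0.0004948 m = 0.4948 mm
  Case 2: delta = (451000 × 3.7) / (0.0033 × (8.2 × 10¹⁰)) = 0.006167 m = 6.167 mm
  Case 3: delta = (157000 × 1.6) / (0.0039 × (5 × 10¹⁰)) = 0.001288 m = 1.288 mm
Ordering: 6.167 mm (case 2) > 1.288 mm (case 3) > 0.4948 mm (case 1)
Final answer: 2, 3, 1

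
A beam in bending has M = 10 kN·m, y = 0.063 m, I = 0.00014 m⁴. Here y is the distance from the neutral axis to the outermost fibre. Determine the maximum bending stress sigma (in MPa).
Model: a beam in bending, so sigma = (M·y) / I.
Convert to SI units:
  M = 10 kN·m = 10000 N·m
Substitute:
  sigma = (10000 × 0.063) / 0.00014
  sigma = 4.5 × 10⁶ Pa
Convert: sigma = 4.5 × 10⁶ Pa = 4.5 MPa
Final answer: sigma = 4.5 MPa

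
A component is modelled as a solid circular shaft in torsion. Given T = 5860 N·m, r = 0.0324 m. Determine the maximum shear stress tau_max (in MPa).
Model: a solid circular shaft in torsion, so tau_max = (2·T) / (π·r^3).
Substitute:
  tau_max = (2 × 5860) / (π × 0.0324^3)
  tau_max = 1.097 × 10⁸ Pa
Convert: tau_max = 1.097 × 10⁸ Pa = 109.7 MPa
Final answer: tau_max = 109.7 MPa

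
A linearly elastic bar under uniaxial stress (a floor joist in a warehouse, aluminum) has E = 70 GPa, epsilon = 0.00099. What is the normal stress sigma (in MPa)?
Model: a linearly elastic bar under uniaxial stress, so sigma = E·epsilon.
Convert to SI units:
  E = 70 GPa = 7 × 10¹⁰ Pa
Substitute:
  sigma = (7 × 10¹⁰) × 0.00099
  sigma = 6.93 × 10⁷ Pa
Convert: sigma = 6.93 × 10⁷ Pa = 69.3 MPa
Final answer: sigma = 69.3 MPa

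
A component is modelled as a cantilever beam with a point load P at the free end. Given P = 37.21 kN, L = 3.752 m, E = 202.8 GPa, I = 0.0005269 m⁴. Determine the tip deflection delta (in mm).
Model: a cantilever beam with a point load P at the free end, so delta = (P·L^3) / (3·E·I).
Convert to SI units:
  P = 37.21 kN = 37210 N
  E = 202.8 GPa = 2.028 × 10¹¹ Pa
Substitute:
  delta = (37210 × 3.752^3) / (3 × (2.028 × 10¹¹) × 0.0005269)
  delta = 0.006131 m
Convert: delta = 0.006131 m = 6.131 mm
Final answer: delta = 6.131 mm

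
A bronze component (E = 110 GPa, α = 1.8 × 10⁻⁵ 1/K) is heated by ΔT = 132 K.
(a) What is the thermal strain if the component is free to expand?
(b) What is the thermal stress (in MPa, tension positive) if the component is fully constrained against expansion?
(a) Free thermal strain ε_th = α·ΔT = (1.8 × 10⁻⁵) × 132 = 0.002376
(b) Fully constrained, the expansion is suppressed, so σ = -E·α·ΔT. Convert E = 110 GPa = 1.1 × 10¹¹ Pa.
  σ = -(1.1 × 10¹¹) × (1.8 × 10⁻⁵) × 132 = -2.614 × 10⁸ Pa = -261.4 MPa (compressive)
Final answer: (a) ε_th = 0.002376, (b) σ = -261.4 MPa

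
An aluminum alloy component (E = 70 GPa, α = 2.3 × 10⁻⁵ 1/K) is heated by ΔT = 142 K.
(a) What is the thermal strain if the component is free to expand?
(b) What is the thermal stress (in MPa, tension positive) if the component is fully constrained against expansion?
(a) Free thermal strain ε_th = α·ΔT = (2.3 × 10⁻⁵) × 142 = 0.003266
(b) Fully constrained, the expansion is suppressed, so σ = -E·α·ΔT. Convert E = 70 GPa = 7 × 10¹⁰ Pa.
  σ = -(7 × 10¹⁰) × (2.3 × 10⁻⁵) × 142 = -2.286 × 10⁸ Pa = -228.6 MPa (compressive)
Final answer: (a) ε_th = 0.003266, (b) σ = -228.6 MPa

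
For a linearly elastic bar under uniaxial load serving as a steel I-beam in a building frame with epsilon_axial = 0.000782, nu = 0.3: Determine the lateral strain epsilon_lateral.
Model: a linearly elastic bar under uniaxial load, so epsilon_lateral = -nu·epsilon_axial.
Substitute:
  epsilon_lateral = -(0.3 × 0.000782)
  epsilon_lateral = -0.0002346
Final answer: epsilon_lateral = -0.0002346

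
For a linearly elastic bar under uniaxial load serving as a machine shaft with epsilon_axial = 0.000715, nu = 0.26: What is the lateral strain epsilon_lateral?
Model: a linearly elastic bar under uniaxial load, so epsilon_lateral = -nu·epsilon_axial.
Substitute:
  epsilon_lateral = -(0.26 × 0.000715)
  epsilon_lateral = -0.0001859
Final answer: epsilon_lateral = -0.0001859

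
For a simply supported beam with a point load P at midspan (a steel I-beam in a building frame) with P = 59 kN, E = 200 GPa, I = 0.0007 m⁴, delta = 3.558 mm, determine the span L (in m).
Model: a simply supported beam with a point load P at midspan, so delta = (P·L^3) / (48·E·I).
Solve for L: L = ((48·delta·E·I) / P)^(1/3).
Convert to SI units:
  P = 59 kN = 59000 N
  E = 200 GPa = 2 × 10¹¹ Pa
  delta = 3.558 mm = 0.003558 m
Substitute:
  L = ((48 × 0.003558 × (2 × 10¹¹) × 0.0007) / 59000)^(1/3)
  L = 7.4 m
Final answer: L = 7.4 m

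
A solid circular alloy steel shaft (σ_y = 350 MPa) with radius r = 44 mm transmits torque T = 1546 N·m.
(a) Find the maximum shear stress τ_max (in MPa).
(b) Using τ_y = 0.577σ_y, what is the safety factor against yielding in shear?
(a) For a solid circular shaft, τ_max = T·r/J with J = π·r^4/2, i.e. τ_max = 2·T / (π·r^3). Convert r = 44 mm = 0.044 m.
  τ_max = (2 × 1546) / (π × 0.044^3) = 1.155 × 10⁷ Pa = 11.55 MPa
(b) τ_y = 0.577 × 350 = 201.95 MPa
  SF = τ_y/τ_max = 201.95 / 11.55 = 17.48
Final answer: (a) τ_max = 11.55 MPa, (b) SF = 17.48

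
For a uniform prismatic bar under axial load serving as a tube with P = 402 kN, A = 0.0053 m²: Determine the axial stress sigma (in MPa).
Model: a uniform prismatic bar under axial load, so sigma = P / A.
Convert to SI units:
  P = 402 kN = 402000 N
Substitute:
  sigma = 402000 / 0.0053
  sigma = 7.585 × 10⁷ Pa
Convert: sigma = 7.585 × 10⁷ Pa = 75.85 MPa
Final answer: sigma = 75.85 MPa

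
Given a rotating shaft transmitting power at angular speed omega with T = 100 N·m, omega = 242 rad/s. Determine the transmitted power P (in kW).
Model: a rotating shaft transmitting power at angular speed omega, so P = T·omega.
Substitute:
  P = 100 × 242
  P = 24200 W
Convert: P = 24200 W = 24.2 kW
Final answer: P = 24.2 kW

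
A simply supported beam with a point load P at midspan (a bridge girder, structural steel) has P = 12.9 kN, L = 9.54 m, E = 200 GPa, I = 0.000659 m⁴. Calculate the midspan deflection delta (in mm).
Model: a simply supported beam with a point load P at midspan, so delta = (P·L^3) / (48·E·I).
Convert to SI units:
  P = 12.9 kN = 12900 N
  E = 200 GPa = 2 × 10¹¹ Pa
Substitute:
  delta = (12900 × 9.54^3) / (48 × (2 × 10¹¹) × 0.000659)
  delta = 0.00177 m
Convert: delta = 0.00177 m = 1.77 mm
Final answer: delta = 1.77 mm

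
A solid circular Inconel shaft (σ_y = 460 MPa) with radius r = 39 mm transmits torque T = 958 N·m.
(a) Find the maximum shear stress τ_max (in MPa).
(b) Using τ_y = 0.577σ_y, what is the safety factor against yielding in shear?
(a) For a solid circular shaft, τ_max = T·r/J with J = π·r^4/2, i.e. τ_max = 2·T / (π·r^3). Convert r = 39 mm = 0.039 m.
  τ_max = (2 × 958) / (π × 0.039^3) = 1.028 × 10⁷ Pa = 10.28 MPa
(b) τ_y = 0.577 × 460 = 265.42 MPa
  SF = τ_y/τ_max = 265.42 / 10.28 = 25.82
Final answer: (a) τ_max = 10.28 MPa, (b) SF = 25.82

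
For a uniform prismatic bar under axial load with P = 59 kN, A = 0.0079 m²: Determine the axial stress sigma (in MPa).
Model: a uniform prismatic bar under axial load, so sigma = P / A.
Convert to SI units:
  P = 59 kN = 59000 N
Substitute:
  sigma = 59000 / 0.0079
  sigma = 7.468 × 10⁶ Pa
Convert: sigma = 7.468 × 10⁶ Pa = 7.468 MPa
Final answer: sigma = 7.468 MPa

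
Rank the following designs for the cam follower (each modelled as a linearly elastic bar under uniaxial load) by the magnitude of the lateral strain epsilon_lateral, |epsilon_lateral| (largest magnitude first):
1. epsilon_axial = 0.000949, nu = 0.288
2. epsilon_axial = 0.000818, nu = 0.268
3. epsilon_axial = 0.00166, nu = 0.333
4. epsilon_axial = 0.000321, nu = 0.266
Model: a linearly elastic bar under uniaxial load, so epsilon_lateral = -nu·epsilon_axial (SI units).
  Case 1: epsilon_lateral = -(0.288 × 0.000949) = -0.0002733
  Case 2: epsilon_lateral = -(0.268 × 0.000818) = -0.0002192
  Case 3: epsilon_lateral = -(0.333 × 0.00166) = -0.0005528
  Case 4: epsilon_lateral = -(0.266 × 0.000321) = -8.539 × 10⁻⁵
Ordering by |epsilon_lateral|: 0.0005528 (case 3) > 0.0002733 (case 1) > 0.0002192 (case 2) > 8.539 × 10⁻⁵ (case 4)
Final answer: 3, 1, 2, 4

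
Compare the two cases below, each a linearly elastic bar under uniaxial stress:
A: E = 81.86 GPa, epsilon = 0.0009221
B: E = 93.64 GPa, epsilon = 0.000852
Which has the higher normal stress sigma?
Model: a linearly elastic bar under uniaxial stress, so sigma = E·epsilon (SI units).
  A: sigma = (8.186 × 10¹⁰) × 0.0009221 = 7.548 × 10⁷ Pa = 75.48 MPa
  B: sigma = (9.364 × 10¹⁰) × 0.000852 = 7.978 × 10⁷ Pa = 79.78 MPa
79.78 MPa > 75.48 MPa, so B is larger.
Final answer: B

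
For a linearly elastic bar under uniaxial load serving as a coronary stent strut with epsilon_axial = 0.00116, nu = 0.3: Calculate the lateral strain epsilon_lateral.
Model: a linearly elastic bar under uniaxial load, so epsilon_lateral = -nu·epsilon_axial.
Substitute:
  epsilon_lateral = -(0.3 × 0.00116)
  epsilon_lateral = -0.000348
Final answer: epsilon_lateral = -0.000348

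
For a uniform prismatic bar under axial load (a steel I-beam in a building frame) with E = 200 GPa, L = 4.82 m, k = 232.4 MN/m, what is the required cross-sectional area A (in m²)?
Model: a uniform prismatic bar under axial load, so k = (A·E) / L.
Solve for A: A = (k·L) / E.
Convert to SI units:
  E = 200 GPa = 2 × 10¹¹ Pa
  k = 232.4 MN/m = 2.324 × 10⁸ N/m
Substitute:
  A = ((2.324 × 10⁸) × 4.82) / (2 × 10¹¹)
  A = 0.005601 m²
Final answer: A = 0.005601 m²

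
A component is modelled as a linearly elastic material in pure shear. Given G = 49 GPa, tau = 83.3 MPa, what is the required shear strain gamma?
Model: a linearly elastic material in pure shear, so tau = G·gamma.
Solve for gamma: gamma = tau / G.
Convert to SI units:
  G = 49 GPa = 4.9 × 10¹⁰ Pa
  tau = 83.3 MPa = 8.33 × 10⁷ Pa
Substitute:
  gamma = (8.33 × 10⁷) / (4.9 × 10¹⁰)
  gamma = 0.0017
Final answer: gamma = 0.0017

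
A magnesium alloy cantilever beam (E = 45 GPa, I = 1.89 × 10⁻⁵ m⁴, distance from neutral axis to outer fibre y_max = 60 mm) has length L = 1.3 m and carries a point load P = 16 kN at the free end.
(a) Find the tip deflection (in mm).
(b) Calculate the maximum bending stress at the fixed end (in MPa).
(a) Tip deflection of a cantilever with an end point load: δ = P·L^3 / (3·E·I). Convert P = 16 kN = 16000 N, E = 45 GPa = 4.5 × 10¹⁰ Pa.
  δ = (16000 × 1.3^3) / (3 × (4.5 × 10¹⁰) × (1.89 × 10⁻⁵)) = 0.01378 m = 13.78 mm
(b) Maximum bending moment at the fixed end: M = P·L = 16000 × 1.3 = 20800 N·m. Convert y_max = 60 mm = 0.06 m.
  σ = M·y_max / I = (20800 × 0.06) / (1.89 × 10⁻⁵) = 6.603 × 10⁷ Pa = 66.03 MPa
Final answer: (a) δ = 13.78 mm, (b) σ = 66.03 MPa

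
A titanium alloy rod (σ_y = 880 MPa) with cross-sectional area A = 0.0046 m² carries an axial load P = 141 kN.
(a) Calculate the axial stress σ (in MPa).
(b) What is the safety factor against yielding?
(a) Axial stress σ = P/A. Convert P = 141 kN = 141000 N.
  σ = 141000 / 0.0046 = 3.065 × 10⁷ Pa = 30.65 MPa
(b) Safety factor SF = σ_y/σ = 880 / 30.65 = 28.71
Final answer: (a) σ = 30.65 MPa, (b) SF = 28.71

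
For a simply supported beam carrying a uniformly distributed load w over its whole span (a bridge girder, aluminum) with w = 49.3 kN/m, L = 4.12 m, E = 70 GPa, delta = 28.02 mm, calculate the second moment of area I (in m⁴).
Model: a simply supported beam carrying a uniformly distributed load w over its whole span, so delta = (5·w·L^4) / (384·E·I).
Solve for I: I = (5·w·L^4) / (384·delta·E).
Convert to SI units:
  w = 49.3 kN/m = 49300 N/m
  E = 70 GPa = 7 × 10¹⁰ Pa
  delta = 28.02 mm = 0.02802 m
Substitute:
  I = (5 × 49300 × 4.12^4) / (384 × 0.02802 × (7 × 10¹⁰))
  I = 9.43 × 10⁻⁵ m⁴
Final answer: I = 9.43 × 10⁻⁵ m⁴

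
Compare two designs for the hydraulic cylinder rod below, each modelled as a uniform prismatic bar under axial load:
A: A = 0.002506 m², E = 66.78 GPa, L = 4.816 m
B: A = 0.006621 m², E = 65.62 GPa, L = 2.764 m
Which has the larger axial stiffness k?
Model: a uniform prismatic bar under axial load, so k = (A·E) / L (SI units).
  A: k = (0.002506 × (6.678 × 10¹⁰)) / 4.816 = 3.475 × 10⁷ N/m = 34.75 MN/m
  B: k = (0.006621 × (6.562 × 10¹⁰)) / 2.764 = 1.572 × 10⁸ N/m = 157.2 MN/m
157.2 MN/m > 34.75 MN/m, so B is larger.
Final answer: B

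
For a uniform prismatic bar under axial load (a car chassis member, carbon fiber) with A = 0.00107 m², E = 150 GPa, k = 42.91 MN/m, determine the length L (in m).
Model: a uniform prismatic bar under axial load, so k = (A·E) / L.
Solve for L: L = (A·E) / k.
Convert to SI units:
  E = 150 GPa = 1.5 × 10¹¹ Pa
  k = 42.91 MN/m = 4.291 × 10⁷ N/m
Substitute:
  L = (0.00107 × (1.5 × 10¹¹)) / (4.291 × 10⁷)
  L = 3.74 m
Final answer: L = 3.74 m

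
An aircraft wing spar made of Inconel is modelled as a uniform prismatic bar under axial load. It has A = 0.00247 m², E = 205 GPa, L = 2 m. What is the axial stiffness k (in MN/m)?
Model: a uniform prismatic bar under axial load, so k = (A·E) / L.
Convert to SI units:
  E = 205 GPa = 2.05 × 10¹¹ Pa
Substitute:
  k = (0.00247 × (2.05 × 10¹¹)) / 2
  k = 2.532 × 10⁸ N/m
Convert: k = 2.532 × 10⁸ N/m = 253.2 MN/m
Final answer: k = 253.2 MN/m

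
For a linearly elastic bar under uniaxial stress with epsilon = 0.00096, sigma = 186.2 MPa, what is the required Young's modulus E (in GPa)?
Model: a linearly elastic bar under uniaxial stress, so sigma = E·epsilon.
Solve for E: E = sigma / epsilon.
Convert to SI units:
  sigma = 186.2 MPa = 1.862 × 10⁸ Pa
Substitute:
  E = (1.862 × 10⁸) / 0.00096
  E = 1.94 × 10¹¹ Pa
Convert: E = 1.94 × 10¹¹ Pa = 194 GPa
Final answer: E = 194 GPa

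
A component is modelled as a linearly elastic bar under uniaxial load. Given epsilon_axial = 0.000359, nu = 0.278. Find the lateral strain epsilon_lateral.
Model: a linearly elastic bar under uniaxial load, so epsilon_lateral = -nu·epsilon_axial.
Substitute:
  epsilon_lateral = -(0.278 × 0.000359)
  epsilon_lateral = -9.98 × 10⁻⁵
Final answer: epsilon_lateral = -9.98 × 10⁻⁵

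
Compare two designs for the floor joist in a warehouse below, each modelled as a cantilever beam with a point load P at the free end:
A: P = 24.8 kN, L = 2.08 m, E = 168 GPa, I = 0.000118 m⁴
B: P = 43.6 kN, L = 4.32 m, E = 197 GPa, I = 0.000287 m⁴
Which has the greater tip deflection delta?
Model: a cantilever beam with a point load P at the free end, so delta = (P·L^3) / (3·E·I) (SI units).
  A: delta = (24800 × 2.08^3) / (3 × (1.68 × 10¹¹) × 0.000118) = 0.003753 m = 3.753 mm
  B: delta = (43600 × 4.32^3) / (3 × (1.97 × 10¹¹) × 0.000287) = 0.02072 m = 20.72 mm
20.72 mm > 3.753 mm, so B is larger.
Final answer: B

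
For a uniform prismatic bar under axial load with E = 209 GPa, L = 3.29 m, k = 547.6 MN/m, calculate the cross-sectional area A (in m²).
Model: a uniform prismatic bar under axial load, so k = (A·E) / L.
Solve for A: A = (k·L) / E.
Convert to SI units:
  E = 209 GPa = 2.09 × 10¹¹ Pa
  k = 547.6 MN/m = 5.476 × 10⁸ N/m
Substitute:
  A = ((5.476 × 10⁸) × 3.29) / (2.09 × 10¹¹)
  A = 0.00862 m²
Final answer: A = 0.00862 m²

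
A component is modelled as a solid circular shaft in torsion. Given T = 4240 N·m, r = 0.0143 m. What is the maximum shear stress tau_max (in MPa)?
Model: a solid circular shaft in torsion, so tau_max = (2·T) / (π·r^3).
Substitute:
  tau_max = (2 × 4240) / (π × 0.0143^3)
  tau_max = 9.231 × 10⁸ Pa
Convert: tau_max = 9.231 × 10⁸ Pa = 923.1 MPa
Final answer: tau_max = 923.1 MPa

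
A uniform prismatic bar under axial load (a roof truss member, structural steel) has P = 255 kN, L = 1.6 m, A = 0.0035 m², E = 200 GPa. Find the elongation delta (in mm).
Model: a uniform prismatic bar under axial load, so delta = (P·L) / (A·E).
Convert to SI units:
  P = 255 kN = 255000 N
  E = 200 GPa = 2 × 10¹¹ Pa
Substitute:
  delta = (255000 × 1.6) / (0.0035 × (2 × 10¹¹))
  delta = 0.0005829 m
Convert: delta = 0.0005829 m = 0.5829 mm
Final answer: delta = 0.5829 mm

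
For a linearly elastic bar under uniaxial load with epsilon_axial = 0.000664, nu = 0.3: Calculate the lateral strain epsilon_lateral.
Model: a linearly elastic bar under uniaxial load, so epsilon_lateral = -nu·epsilon_axial.
Substitute:
  epsilon_lateral = -(0.3 × 0.000664)
  epsilon_lateral = -0.0001992
Final answer: epsilon_lateral = -0.0001992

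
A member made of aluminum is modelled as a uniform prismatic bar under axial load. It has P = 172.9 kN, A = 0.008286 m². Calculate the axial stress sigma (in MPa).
Model: a uniform prismatic bar under axial load, so sigma = P / A.
Convert to SI units:
  P = 172.9 kN = 172900 N
Substitute:
  sigma = 172900 / 0.008286
  sigma = 2.087 × 10⁷ Pa
Convert: sigma = 2.087 × 10⁷ Pa = 20.87 MPa
Final answer: sigma = 20.87 MPa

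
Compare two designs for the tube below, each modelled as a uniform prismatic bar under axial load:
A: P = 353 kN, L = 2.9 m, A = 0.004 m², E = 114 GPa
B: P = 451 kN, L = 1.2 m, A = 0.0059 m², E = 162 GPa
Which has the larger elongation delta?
Model: a uniform prismatic bar under axial load, so delta = (P·L) / (A·E) (SI units).
  A: delta = (353000 × 2.9) / (0.004 × (1.14 × 10¹¹)) = 0.002245 m = 2.245 mm
  B: delta = (451000 × 1.2) / (0.0059 × (1.62 × 10¹¹)) = 0.0005662 m = 0.5662 mm
2.245 mm > 0.5662 mm, so A is larger.
Final answer: A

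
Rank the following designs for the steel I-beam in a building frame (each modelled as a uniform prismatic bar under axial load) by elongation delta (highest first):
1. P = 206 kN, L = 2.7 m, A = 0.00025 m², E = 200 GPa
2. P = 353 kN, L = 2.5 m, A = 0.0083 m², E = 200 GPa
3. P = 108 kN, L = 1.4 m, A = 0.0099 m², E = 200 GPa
Model: a uniform prismatic bar under axial load, so delta = (P·L) / (A·E) (SI units).
  Case 1: delta = (206000 × 2.7) / (0.00025 × (2 × 10¹¹)) = 0.01112 m = 11.12 mm
  Case 2: delta = (353000 × 2.5) / (0.0083 × (2 × 10¹¹)) = 0.0005316 m = 0.5316 mm
  Case 3: delta = (108000 × 1.4) / (0.0099 × (2 × 10¹¹)) = 7.636 × 10⁻⁵ m = 0.07636 mm
Ordering: 11.12 mm (case 1) > 0.5316 mm (case 2) > 0.07636 mm (case 3)
Final answer: 1, 2, 3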